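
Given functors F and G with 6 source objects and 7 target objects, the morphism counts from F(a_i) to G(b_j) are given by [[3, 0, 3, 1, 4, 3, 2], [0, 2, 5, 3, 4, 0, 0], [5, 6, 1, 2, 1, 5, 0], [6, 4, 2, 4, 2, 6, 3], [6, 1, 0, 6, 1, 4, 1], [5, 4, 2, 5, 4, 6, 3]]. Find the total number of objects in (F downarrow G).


Objects of (F downarrow G) are triples (a, b, h: F(a)->G(b)).
The count equals the sum of all entries in the hom-matrix.
sum(row 0) = 16
sum(row 1) = 14
sum(row 2) = 20
sum(row 3) = 27
sum(row 4) = 19
sum(row 5) = 29
Grand total = 125

125


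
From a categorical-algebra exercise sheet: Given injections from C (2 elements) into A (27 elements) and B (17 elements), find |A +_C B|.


The pushout A +_C B identifies the images of C in A and B.
|A +_C B| = |A| + |B| - |C| (for injections).
= 27 + 17 - 2 = 42

42


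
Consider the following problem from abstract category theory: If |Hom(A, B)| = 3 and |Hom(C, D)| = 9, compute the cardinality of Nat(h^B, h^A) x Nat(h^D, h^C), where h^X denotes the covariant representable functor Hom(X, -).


By the Yoneda lemma, Nat(h^B, h^A) is isomorphic to Hom(A, B),
so |Nat(h^B, h^A)| = |Hom(A, B)| and |Nat(h^D, h^C)| = |Hom(C, D)|.
|Hom(A, B)| = 3, |Hom(C, D)| = 9.
|Nat(h^B, h^A) x Nat(h^D, h^C)| = 3 * 9 = 27

27


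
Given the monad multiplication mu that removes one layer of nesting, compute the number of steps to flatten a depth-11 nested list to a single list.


Each application of mu: T^2 -> T removes one layer of nesting.
Starting at depth 11 (i.e., T^11(X)), we need to reach T(X).
Number of mu applications = 11 - 1 = 10

10


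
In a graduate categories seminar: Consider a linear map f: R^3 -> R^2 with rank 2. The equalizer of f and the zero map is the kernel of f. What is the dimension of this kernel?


The equalizer of f and the zero map is ker(f).
By the rank-nullity theorem: dim(ker(f)) = dim(domain) - rank(f).
dim(ker(f)) = 3 - 2 = 1

1


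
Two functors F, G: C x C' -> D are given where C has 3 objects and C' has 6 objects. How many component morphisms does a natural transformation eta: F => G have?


A natural transformation eta: F => G assigns one component morphism per
object of the domain category.
The domain is the product category C x C', so
|Ob(C x C')| = |Ob(C)| * |Ob(C')| = 3 * 6 = 18.
Therefore eta has 18 component morphisms.

18


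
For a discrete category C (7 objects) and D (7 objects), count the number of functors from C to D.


A functor from a discrete category C to D is determined by
where each object maps. Each of the 7 objects of C can map
to any of the 7 objects of D independently.
Number of functors = 7^7 = 823543

823543


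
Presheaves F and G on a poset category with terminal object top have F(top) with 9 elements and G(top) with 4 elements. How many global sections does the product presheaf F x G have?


Global sections of a presheaf on a poset with terminal top satisfy
Gamma(H) ~ H(top). Presheaves admit pointwise products, so
(F x G)(top) = F(top) x G(top) (Cartesian product).
|Gamma(F x G)| = |F(top)| * |G(top)| = 9 * 4 = 36.

36


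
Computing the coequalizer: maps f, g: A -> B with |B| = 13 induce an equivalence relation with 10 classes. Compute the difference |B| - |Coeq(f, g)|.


The coequalizer Coeq(f, g) = B / ~ has one element per equivalence class.
|B| = 13, |Coeq(f, g)| = 10.
|B| - |Coeq(f, g)| = 13 - 10 = 3.

3


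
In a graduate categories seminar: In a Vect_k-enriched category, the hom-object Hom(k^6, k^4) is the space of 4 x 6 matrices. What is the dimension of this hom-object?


In Vect-enriched categories, Hom(k^n, k^m) is the space of m x n matrices.
dim(Hom(k^6, k^4)) = 4 * 6 = 24

24


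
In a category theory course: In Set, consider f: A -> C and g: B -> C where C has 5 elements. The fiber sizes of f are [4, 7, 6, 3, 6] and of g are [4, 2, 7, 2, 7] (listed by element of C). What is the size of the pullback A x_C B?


The pullback A x_C B consists of pairs (a, b) with f(a) = g(b).
For each element c in C, the fiber product has |f^-1(c)| * |g^-1(c)| elements.
Summing over C: 4 * 4 + 7 * 2 + 6 * 7 + 3 * 2 + 6 * 7
= 16 + 14 + 42 + 6 + 42 = 120

120


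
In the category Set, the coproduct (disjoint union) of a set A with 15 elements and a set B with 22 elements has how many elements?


In Set, the coproduct A + B is the disjoint union.
|A + B| = |A| + |B| = 15 + 22 = 37

37


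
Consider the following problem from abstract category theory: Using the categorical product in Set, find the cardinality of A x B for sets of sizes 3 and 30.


In Set, the product A x B is the Cartesian product.
By the universal property, |A x B| = |A| * |B|.
|A x B| = 3 * 30 = 90

90


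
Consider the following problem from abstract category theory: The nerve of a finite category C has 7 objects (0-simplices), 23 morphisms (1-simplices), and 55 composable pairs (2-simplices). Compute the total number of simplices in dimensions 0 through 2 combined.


The 2-skeleton of the nerve N(C) consists of simplices in dimensions 0, 1, 2:
  |N(C)_0| = 7 (objects)
  |N(C)_1| = 23 (morphisms)
  |N(C)_2| = 55 (composable pairs)
Total = 7 + 23 + 55 = 85

85


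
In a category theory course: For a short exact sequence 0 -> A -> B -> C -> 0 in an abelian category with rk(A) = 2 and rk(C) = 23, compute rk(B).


For a short exact sequence 0 -> A -> B -> C -> 0,
rank is additive: rank(B) = rank(A) + rank(C).
rank(B) = 2 + 23 = 25

25


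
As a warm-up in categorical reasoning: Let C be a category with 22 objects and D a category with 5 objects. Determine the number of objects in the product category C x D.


The product category C x D has objects that are pairs (c, d).
Number of pairs = |Ob(C)| * |Ob(D)| = 22 * 5 = 110

110


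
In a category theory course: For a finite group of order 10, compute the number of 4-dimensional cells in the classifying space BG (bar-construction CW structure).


In the bar-construction CW model of BG, the n-cells are indexed by
n-tuples [g_1|...|g_n] of non-identity elements of G (degenerate
simplices with some g_i = e do not contribute cells), so there are
(|G| - 1)^n n-cells.
For dim = 4 with |G| = 10:
cells = (10 - 1)^4 = 9^4 = 6561

6561


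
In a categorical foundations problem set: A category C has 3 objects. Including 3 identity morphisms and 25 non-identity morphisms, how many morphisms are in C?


Each object has an identity morphism, giving 3 identities.
Adding the 25 non-identity morphisms:
Total = 3 + 25 = 28

28


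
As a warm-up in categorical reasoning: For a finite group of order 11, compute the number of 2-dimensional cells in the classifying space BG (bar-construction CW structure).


In the bar-construction CW model of BG, the n-cells are indexed by
n-tuples [g_1|...|g_n] of non-identity elements of G (degenerate
simplices with some g_i = e do not contribute cells), so there are
(|G| - 1)^n n-cells.
For dim = 2 with |G| = 11:
cells = (11 - 1)^2 = 10^2 = 100

100


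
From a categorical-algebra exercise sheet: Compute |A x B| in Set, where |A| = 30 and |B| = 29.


In Set, the product A x B is the Cartesian product.
By the universal property, |A x B| = |A| * |B|.
|A x B| = 30 * 29 = 870

870


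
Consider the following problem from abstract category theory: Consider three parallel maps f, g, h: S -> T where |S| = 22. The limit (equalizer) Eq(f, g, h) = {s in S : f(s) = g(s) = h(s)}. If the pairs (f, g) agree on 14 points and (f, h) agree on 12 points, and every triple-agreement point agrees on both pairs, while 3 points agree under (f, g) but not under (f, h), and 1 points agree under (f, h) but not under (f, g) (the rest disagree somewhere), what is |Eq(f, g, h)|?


Eq(f, g, h) is the triple-agreement set: points in S where all three
maps take the same value. Using inclusion-exclusion on the pairwise data:
Pair (f, g) agrees on 14 points; pair (f, h) on 12 points.
Points agreeing under (f, g) but not (f, h) = 3; under (f, h) but not (f, g) = 1.
Triple-agreement = agreement-in-(f, g) minus points that agree under (f, g) but not (f, h):
|Eq(f, g, h)| = 14 - 3 = 11
(cross-check via (f, h): 12 - 1 = 11.)

11


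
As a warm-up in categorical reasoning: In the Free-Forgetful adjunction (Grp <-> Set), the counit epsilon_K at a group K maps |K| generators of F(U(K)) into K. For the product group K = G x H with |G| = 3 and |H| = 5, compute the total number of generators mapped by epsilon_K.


The counit epsilon_K: F(U(K)) -> K of the Free-Forgetful adjunction
maps |K| generators of F(U(K)) into K. For K = G x H (the product group),
|G x H| = |G| * |H|.
Total generators mapped = 3 * 5 = 15.

15


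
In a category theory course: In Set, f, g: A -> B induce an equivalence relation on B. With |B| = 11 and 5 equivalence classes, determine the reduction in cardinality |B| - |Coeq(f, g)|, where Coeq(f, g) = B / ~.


The coequalizer Coeq(f, g) = B / ~ has one element per equivalence class.
|B| = 11, |Coeq(f, g)| = 5.
|B| - |Coeq(f, g)| = 11 - 5 = 6.

6


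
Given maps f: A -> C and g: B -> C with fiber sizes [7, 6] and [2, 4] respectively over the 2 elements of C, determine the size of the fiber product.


The pullback A x_C B consists of pairs (a, b) with f(a) = g(b).
For each element c in C, the fiber product has |f^-1(c)| * |g^-1(c)| elements.
Summing over C: 7 * 2 + 6 * 4
= 14 + 24 = 38

38


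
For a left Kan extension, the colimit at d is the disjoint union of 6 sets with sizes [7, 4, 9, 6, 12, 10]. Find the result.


Pointwise, the left Kan extension (Lan_F H)(d) is the colimit, indexed
by the comma category (F downarrow d), of H composed with the
projection (F downarrow d) -> C. Here that colimit is given
as a coproduct (disjoint union) of sets, so its cardinality is the
sum of the sizes of the summands.
Coproduct of sets with sizes: 7 + 4 + 9 + 6 + 12 + 10
= 48

48


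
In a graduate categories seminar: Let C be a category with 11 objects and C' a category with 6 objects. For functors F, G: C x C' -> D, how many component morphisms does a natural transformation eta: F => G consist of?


A natural transformation eta: F => G assigns one component morphism per
object of the domain category.
The domain is the product category C x C', so
|Ob(C x C')| = |Ob(C)| * |Ob(C')| = 11 * 6 = 66.
Therefore eta has 66 component morphisms.

66


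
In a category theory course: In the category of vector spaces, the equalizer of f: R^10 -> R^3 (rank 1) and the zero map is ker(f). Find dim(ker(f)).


The equalizer of f and the zero map is ker(f).
By the rank-nullity theorem: dim(ker(f)) = dim(domain) - rank(f).
dim(ker(f)) = 10 - 1 = 9

9


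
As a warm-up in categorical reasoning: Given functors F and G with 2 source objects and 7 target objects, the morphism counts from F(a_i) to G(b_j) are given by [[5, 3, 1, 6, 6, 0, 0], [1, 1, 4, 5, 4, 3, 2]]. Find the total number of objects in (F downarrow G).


Objects of (F downarrow G) are triples (a, b, h: F(a)->G(b)).
The count equals the sum of all entries in the hom-matrix.
sum(row 0) = 21
sum(row 1) = 20
Grand total = 41

41


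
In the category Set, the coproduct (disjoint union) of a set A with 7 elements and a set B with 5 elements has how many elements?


In Set, the coproduct A + B is the disjoint union.
|A + B| = |A| + |B| = 7 + 5 = 12

12


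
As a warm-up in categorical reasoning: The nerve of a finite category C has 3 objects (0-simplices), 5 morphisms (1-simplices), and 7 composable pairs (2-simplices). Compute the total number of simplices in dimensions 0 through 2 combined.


The 2-skeleton of the nerve N(C) consists of simplices in dimensions 0, 1, 2:
  |N(C)_0| = 3 (objects)
  |N(C)_1| = 5 (morphisms)
  |N(C)_2| = 7 (composable pairs)
Total = 3 + 5 + 7 = 15

15


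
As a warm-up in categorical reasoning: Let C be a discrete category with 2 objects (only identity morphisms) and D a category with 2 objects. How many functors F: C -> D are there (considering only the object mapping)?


A functor from a discrete category C to D is determined by
where each object maps. Each of the 2 objects of C can map
to any of the 2 objects of D independently.
Number of functors = 2^2 = 4

4


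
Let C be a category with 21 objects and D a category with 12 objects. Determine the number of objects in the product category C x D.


The product category C x D has objects that are pairs (c, d).
Number of pairs = |Ob(C)| * |Ob(D)| = 21 * 12 = 252

252


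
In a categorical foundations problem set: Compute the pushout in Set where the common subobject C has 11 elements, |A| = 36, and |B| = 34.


The pushout A +_C B identifies the images of C in A and B.
|A +_C B| = |A| + |B| - |C| (for injections).
= 36 + 34 - 11 = 59

59


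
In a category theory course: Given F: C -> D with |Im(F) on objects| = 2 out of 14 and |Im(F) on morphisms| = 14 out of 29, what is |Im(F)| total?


The image of F consists of distinct objects and distinct morphisms.
|Im(F)| on objects = 2
|Im(F)| on morphisms = 14
Total image cardinality = 2 + 14 = 16

16


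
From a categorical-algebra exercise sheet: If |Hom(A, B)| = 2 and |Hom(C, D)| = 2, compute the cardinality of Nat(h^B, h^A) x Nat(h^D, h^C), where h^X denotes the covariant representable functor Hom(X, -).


By the Yoneda lemma, Nat(h^B, h^A) is isomorphic to Hom(A, B),
so |Nat(h^B, h^A)| = |Hom(A, B)| and |Nat(h^D, h^C)| = |Hom(C, D)|.
|Hom(A, B)| = 2, |Hom(C, D)| = 2.
|Nat(h^B, h^A) x Nat(h^D, h^C)| = 2 * 2 = 4

4


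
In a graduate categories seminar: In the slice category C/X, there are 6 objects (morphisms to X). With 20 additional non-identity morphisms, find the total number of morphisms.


In the slice category C/X, objects are morphisms to X.
Identity morphisms: 6 (one per object of C/X).
Non-identity morphisms: 20.
Total = 6 + 20 = 26

26


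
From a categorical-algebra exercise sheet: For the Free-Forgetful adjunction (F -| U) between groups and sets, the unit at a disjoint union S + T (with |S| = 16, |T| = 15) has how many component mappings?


The unit eta_X: X -> U(F(X)) of the Free-Forgetful adjunction
maps each element of X to a generator of F(X). For X = S + T (disjoint
union in Set), |S + T| = |S| + |T|.
Total mappings = 16 + 15 = 31.

31


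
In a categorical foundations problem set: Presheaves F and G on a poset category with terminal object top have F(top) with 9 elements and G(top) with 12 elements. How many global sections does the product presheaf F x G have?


Global sections of a presheaf on a poset with terminal top satisfy
Gamma(H) ~ H(top). Presheaves admit pointwise products, so
(F x G)(top) = F(top) x G(top) (Cartesian product).
|Gamma(F x G)| = |F(top)| * |G(top)| = 9 * 12 = 108.

108


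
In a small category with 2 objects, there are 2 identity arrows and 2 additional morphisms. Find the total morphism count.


Each object has an identity morphism, giving 2 identities.
Adding the 2 non-identity morphisms:
Total = 2 + 2 = 4

4


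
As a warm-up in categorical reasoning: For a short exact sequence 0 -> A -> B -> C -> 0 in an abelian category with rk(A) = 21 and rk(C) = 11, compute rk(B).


For a short exact sequence 0 -> A -> B -> C -> 0,
rank is additive: rank(B) = rank(A) + rank(C).
rank(B) = 21 + 11 = 32

32


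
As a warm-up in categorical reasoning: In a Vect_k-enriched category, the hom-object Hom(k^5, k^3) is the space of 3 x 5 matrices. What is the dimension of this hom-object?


In Vect-enriched categories, Hom(k^n, k^m) is the space of m x n matrices.
dim(Hom(k^5, k^3)) = 3 * 5 = 15

15


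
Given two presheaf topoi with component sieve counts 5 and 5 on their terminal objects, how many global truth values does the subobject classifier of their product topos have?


In a product of presheaf topoi E_1 x E_2, the subobject classifier
is Omega = Omega_1 x Omega_2 (componentwise), so
|Omega(top)| = |Omega_1(top_1)| * |Omega_2(top_2)|.
= 5 * 5 = 25.

25


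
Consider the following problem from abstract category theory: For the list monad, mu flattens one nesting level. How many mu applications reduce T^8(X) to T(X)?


Each application of mu: T^2 -> T removes one layer of nesting.
Starting at depth 8 (i.e., T^8(X)), we need to reach T(X).
Number of mu applications = 8 - 1 = 7

7


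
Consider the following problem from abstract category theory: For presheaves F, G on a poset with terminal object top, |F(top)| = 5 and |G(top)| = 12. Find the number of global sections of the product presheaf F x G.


Global sections of a presheaf on a poset with terminal top satisfy
Gamma(H) ~ H(top). Presheaves admit pointwise products, so
(F x G)(top) = F(top) x G(top) (Cartesian product).
|Gamma(F x G)| = |F(top)| * |G(top)| = 5 * 12 = 60.

60


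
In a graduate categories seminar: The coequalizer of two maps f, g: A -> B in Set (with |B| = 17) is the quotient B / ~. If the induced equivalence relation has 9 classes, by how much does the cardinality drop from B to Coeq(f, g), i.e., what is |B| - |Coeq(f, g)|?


The coequalizer Coeq(f, g) = B / ~ has one element per equivalence class.
|B| = 17, |Coeq(f, g)| = 9.
|B| - |Coeq(f, g)| = 17 - 9 = 8.

8


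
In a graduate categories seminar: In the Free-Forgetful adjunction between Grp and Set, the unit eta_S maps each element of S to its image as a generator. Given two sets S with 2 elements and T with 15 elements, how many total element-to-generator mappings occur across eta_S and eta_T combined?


The unit eta_X: X -> U(F(X)) of the Free-Forgetful adjunction
maps each element of X to a generator of F(X). For X = S + T (disjoint
union in Set), |S + T| = |S| + |T|.
Total mappings = 2 + 15 = 17.

17


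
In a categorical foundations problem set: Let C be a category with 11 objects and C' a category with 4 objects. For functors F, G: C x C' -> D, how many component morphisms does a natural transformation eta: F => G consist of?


A natural transformation eta: F => G assigns one component morphism per
object of the domain category.
The domain is the product category C x C', so
|Ob(C x C')| = |Ob(C)| * |Ob(C')| = 11 * 4 = 44.
Therefore eta has 44 component morphisms.

44


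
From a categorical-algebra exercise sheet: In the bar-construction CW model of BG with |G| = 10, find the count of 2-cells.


In the bar-construction CW model of BG, the n-cells are indexed by
n-tuples [g_1|...|g_n] of non-identity elements of G (degenerate
simplices with some g_i = e do not contribute cells), so there are
(|G| - 1)^n n-cells.
For dim = 2 with |G| = 10:
cells = (10 - 1)^2 = 9^2 = 81

81


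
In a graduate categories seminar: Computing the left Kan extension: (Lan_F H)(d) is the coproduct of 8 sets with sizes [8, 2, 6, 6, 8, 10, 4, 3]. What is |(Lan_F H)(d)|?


Pointwise, the left Kan extension (Lan_F H)(d) is the colimit, indexed
by the comma category (F downarrow d), of H composed with the
projection (F downarrow d) -> C. Here that colimit is given
as a coproduct (disjoint union) of sets, so its cardinality is the
sum of the sizes of the summands.
Coproduct of sets with sizes: 8 + 2 + 6 + 6 + 8 + 10 + 4 + 3
= 47

47


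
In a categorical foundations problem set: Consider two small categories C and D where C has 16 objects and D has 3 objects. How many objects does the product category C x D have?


The product category C x D has objects that are pairs (c, d).
Number of pairs = |Ob(C)| * |Ob(D)| = 16 * 3 = 48

48


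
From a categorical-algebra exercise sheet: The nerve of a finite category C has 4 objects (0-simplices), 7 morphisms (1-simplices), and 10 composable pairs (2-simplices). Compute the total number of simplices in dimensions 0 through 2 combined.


The 2-skeleton of the nerve N(C) consists of simplices in dimensions 0, 1, 2:
  |N(C)_0| = 4 (objects)
  |N(C)_1| = 7 (morphisms)
  |N(C)_2| = 10 (composable pairs)
Total = 4 + 7 + 10 = 21

21


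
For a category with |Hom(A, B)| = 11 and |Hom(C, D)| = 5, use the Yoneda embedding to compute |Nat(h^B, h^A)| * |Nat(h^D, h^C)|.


By the Yoneda lemma, Nat(h^B, h^A) is isomorphic to Hom(A, B),
so |Nat(h^B, h^A)| = |Hom(A, B)| and |Nat(h^D, h^C)| = |Hom(C, D)|.
|Hom(A, B)| = 11, |Hom(C, D)| = 5.
|Nat(h^B, h^A) x Nat(h^D, h^C)| = 11 * 5 = 55

55


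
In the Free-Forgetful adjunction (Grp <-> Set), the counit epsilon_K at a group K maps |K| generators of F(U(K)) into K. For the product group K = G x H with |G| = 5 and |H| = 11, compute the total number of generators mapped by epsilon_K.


The counit epsilon_K: F(U(K)) -> K of the Free-Forgetful adjunction
maps |K| generators of F(U(K)) into K. For K = G x H (the product group),
|G x H| = |G| * |H|.
Total generators mapped = 5 * 11 = 55.

55


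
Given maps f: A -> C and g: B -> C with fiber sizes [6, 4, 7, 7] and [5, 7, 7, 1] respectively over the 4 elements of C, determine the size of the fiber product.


The pullback A x_C B consists of pairs (a, b) with f(a) = g(b).
For each element c in C, the fiber product has |f^-1(c)| * |g^-1(c)| elements.
Summing over C: 6 * 5 + 4 * 7 + 7 * 7 + 7 * 1
= 30 + 28 + 49 + 7 = 114

114


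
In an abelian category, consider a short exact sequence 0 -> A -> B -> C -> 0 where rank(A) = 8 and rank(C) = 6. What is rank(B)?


For a short exact sequence 0 -> A -> B -> C -> 0,
rank is additive: rank(B) = rank(A) + rank(C).
rank(B) = 8 + 6 = 14

14


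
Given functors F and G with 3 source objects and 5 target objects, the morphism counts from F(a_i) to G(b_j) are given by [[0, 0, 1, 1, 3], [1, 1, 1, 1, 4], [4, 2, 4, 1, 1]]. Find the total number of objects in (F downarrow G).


Objects of (F downarrow G) are triples (a, b, h: F(a)->G(b)).
The count equals the sum of all entries in the hom-matrix.
sum(row 0) = 5
sum(row 1) = 8
sum(row 2) = 12
Grand total = 25

25


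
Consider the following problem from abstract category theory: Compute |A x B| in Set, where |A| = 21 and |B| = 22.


In Set, the product A x B is the Cartesian product.
By the universal property, |A x B| = |A| * |B|.
|A x B| = 21 * 22 = 462

462


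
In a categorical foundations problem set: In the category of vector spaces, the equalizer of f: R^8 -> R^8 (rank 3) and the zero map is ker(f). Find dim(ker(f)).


The equalizer of f and the zero map is ker(f).
By the rank-nullity theorem: dim(ker(f)) = dim(domain) - rank(f).
dim(ker(f)) = 8 - 3 = 5

5


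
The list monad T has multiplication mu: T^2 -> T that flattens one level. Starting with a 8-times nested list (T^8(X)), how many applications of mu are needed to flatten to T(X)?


Each application of mu: T^2 -> T removes one layer of nesting.
Starting at depth 8 (i.e., T^8(X)), we need to reach T(X).
Number of mu applications = 8 - 1 = 7

7


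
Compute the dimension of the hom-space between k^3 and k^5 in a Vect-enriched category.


In Vect-enriched categories, Hom(k^n, k^m) is the space of m x n matrices.
dim(Hom(k^3, k^5)) = 5 * 3 = 15

15


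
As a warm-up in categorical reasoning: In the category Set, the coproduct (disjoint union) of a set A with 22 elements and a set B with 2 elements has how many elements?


In Set, the coproduct A + B is the disjoint union.
|A + B| = |A| + |B| = 22 + 2 = 24

24


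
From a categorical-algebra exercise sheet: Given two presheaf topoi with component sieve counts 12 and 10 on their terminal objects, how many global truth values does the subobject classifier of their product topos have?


In a product of presheaf topoi E_1 x E_2, the subobject classifier
is Omega = Omega_1 x Omega_2 (componentwise), so
|Omega(top)| = |Omega_1(top_1)| * |Omega_2(top_2)|.
= 12 * 10 = 120.

120


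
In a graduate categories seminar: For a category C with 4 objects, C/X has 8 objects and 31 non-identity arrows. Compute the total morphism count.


In the slice category C/X, objects are morphisms to X.
Identity morphisms: 8 (one per object of C/X).
Non-identity morphisms: 31.
Total = 8 + 31 = 39

39


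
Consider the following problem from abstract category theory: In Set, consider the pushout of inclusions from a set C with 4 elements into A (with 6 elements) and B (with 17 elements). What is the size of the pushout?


The pushout A +_C B identifies the images of C in A and B.
|A +_C B| = |A| + |B| - |C| (for injections).
= 6 + 17 - 4 = 19

19


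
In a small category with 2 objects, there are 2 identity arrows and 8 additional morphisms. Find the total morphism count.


Each object has an identity morphism, giving 2 identities.
Adding the 8 non-identity morphisms:
Total = 2 + 8 = 10

10


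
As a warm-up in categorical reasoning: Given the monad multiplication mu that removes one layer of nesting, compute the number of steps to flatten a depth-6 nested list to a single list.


Each application of mu: T^2 -> T removes one layer of nesting.
Starting at depth 6 (i.e., T^6(X)), we need to reach T(X).
Number of mu applications = 6 - 1 = 5

5


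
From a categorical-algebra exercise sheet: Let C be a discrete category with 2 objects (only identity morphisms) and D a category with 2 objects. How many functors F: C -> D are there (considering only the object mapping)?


A functor from a discrete category C to D is determined by
where each object maps. Each of the 2 objects of C can map
to any of the 2 objects of D independently.
Number of functors = 2^2 = 4

4


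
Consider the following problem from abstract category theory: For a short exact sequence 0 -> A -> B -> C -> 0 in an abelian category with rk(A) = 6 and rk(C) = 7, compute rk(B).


For a short exact sequence 0 -> A -> B -> C -> 0,
rank is additive: rank(B) = rank(A) + rank(C).
rank(B) = 6 + 7 = 13

13


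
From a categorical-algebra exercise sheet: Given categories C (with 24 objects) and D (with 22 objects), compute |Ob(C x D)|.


The product category C x D has objects that are pairs (c, d).
Number of pairs = |Ob(C)| * |Ob(D)| = 24 * 22 = 528

528


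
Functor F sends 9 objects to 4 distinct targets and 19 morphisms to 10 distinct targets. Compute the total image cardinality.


The image of F consists of distinct objects and distinct morphisms.
|Im(F)| on objects = 4
|Im(F)| on morphisms = 10
Total image cardinality = 4 + 10 = 14

14


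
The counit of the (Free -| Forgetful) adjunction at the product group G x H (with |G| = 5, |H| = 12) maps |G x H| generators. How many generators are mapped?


The counit epsilon_K: F(U(K)) -> K of the Free-Forgetful adjunction
maps |K| generators of F(U(K)) into K. For K = G x H (the product group),
|G x H| = |G| * |H|.
Total generators mapped = 5 * 12 = 60.

60


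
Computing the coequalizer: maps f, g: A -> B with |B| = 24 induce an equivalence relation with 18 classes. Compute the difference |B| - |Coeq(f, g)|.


The coequalizer Coeq(f, g) = B / ~ has one element per equivalence class.
|B| = 24, |Coeq(f, g)| = 18.
|B| - |Coeq(f, g)| = 24 - 18 = 6.

6


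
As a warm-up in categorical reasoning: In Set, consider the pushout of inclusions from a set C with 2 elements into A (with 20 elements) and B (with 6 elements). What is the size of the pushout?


The pushout A +_C B identifies the images of C in A and B.
|A +_C B| = |A| + |B| - |C| (for injections).
= 20 + 6 - 2 = 24

24


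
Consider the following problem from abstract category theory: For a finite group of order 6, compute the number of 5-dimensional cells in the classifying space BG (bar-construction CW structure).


In the bar-construction CW model of BG, the n-cells are indexed by
n-tuples [g_1|...|g_n] of non-identity elements of G (degenerate
simplices with some g_i = e do not contribute cells), so there are
(|G| - 1)^n n-cells.
For dim = 5 with |G| = 6:
cells = (6 - 1)^5 = 5^5 = 3125

3125


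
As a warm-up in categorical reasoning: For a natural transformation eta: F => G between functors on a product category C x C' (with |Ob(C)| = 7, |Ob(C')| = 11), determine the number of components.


A natural transformation eta: F => G assigns one component morphism per
object of the domain category.
The domain is the product category C x C', so
|Ob(C x C')| = |Ob(C)| * |Ob(C')| = 7 * 11 = 77.
Therefore eta has 77 component morphisms.

77


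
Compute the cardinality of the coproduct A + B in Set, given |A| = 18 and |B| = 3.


In Set, the coproduct A + B is the disjoint union.
|A + B| = |A| + |B| = 18 + 3 = 21

21


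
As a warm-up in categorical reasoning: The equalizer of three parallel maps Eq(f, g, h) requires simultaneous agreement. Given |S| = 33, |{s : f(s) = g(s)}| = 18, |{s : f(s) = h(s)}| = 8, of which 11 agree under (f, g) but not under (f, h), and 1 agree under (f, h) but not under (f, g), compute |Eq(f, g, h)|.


Eq(f, g, h) is the triple-agreement set: points in S where all three
maps take the same value. Using inclusion-exclusion on the pairwise data:
Pair (f, g) agrees on 18 points; pair (f, h) on 8 points.
Points agreeing under (f, g) but not (f, h) = 11; under (f, h) but not (f, g) = 1.
Triple-agreement = agreement-in-(f, g) minus points that agree under (f, g) but not (f, h):
|Eq(f, g, h)| = 18 - 11 = 7
(cross-check via (f, h): 8 - 1 = 7.)

7


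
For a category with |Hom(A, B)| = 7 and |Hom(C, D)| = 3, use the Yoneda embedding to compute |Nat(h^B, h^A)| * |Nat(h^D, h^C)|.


By the Yoneda lemma, Nat(h^B, h^A) is isomorphic to Hom(A, B),
so |Nat(h^B, h^A)| = |Hom(A, B)| and |Nat(h^D, h^C)| = |Hom(C, D)|.
|Hom(A, B)| = 7, |Hom(C, D)| = 3.
|Nat(h^B, h^A) x Nat(h^D, h^C)| = 7 * 3 = 21

21


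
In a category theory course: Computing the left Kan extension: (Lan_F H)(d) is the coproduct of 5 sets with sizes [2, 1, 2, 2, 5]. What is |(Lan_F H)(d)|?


Pointwise, the left Kan extension (Lan_F H)(d) is the colimit, indexed
by the comma category (F downarrow d), of H composed with the
projection (F downarrow d) -> C. Here that colimit is given
as a coproduct (disjoint union) of sets, so its cardinality is the
sum of the sizes of the summands.
Coproduct of sets with sizes: 2 + 1 + 2 + 2 + 5
= 12

12


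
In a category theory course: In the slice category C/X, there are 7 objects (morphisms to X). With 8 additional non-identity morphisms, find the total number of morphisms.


In the slice category C/X, objects are morphisms to X.
Identity morphisms: 7 (one per object of C/X).
Non-identity morphisms: 8.
Total = 7 + 8 = 15

15


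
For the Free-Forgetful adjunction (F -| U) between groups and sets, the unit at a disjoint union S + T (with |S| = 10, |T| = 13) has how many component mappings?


The unit eta_X: X -> U(F(X)) of the Free-Forgetful adjunction
maps each element of X to a generator of F(X). For X = S + T (disjoint
union in Set), |S + T| = |S| + |T|.
Total mappings = 10 + 13 = 23.

23


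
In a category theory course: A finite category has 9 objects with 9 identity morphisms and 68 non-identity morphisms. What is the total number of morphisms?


Each object has an identity morphism, giving 9 identities.
Adding the 68 non-identity morphisms:
Total = 9 + 68 = 77

77


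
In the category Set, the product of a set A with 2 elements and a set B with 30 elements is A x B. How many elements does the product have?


In Set, the product A x B is the Cartesian product.
By the universal property, |A x B| = |A| * |B|.
|A x B| = 2 * 30 = 60

60


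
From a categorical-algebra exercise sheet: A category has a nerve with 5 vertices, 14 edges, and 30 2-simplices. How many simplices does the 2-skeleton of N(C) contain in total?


The 2-skeleton of the nerve N(C) consists of simplices in dimensions 0, 1, 2:
  |N(C)_0| = 5 (objects)
  |N(C)_1| = 14 (morphisms)
  |N(C)_2| = 30 (composable pairs)
Total = 5 + 14 + 30 = 49

49


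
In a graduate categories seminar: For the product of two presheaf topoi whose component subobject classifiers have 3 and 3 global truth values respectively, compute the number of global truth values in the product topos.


In a product of presheaf topoi E_1 x E_2, the subobject classifier
is Omega = Omega_1 x Omega_2 (componentwise), so
|Omega(top)| = |Omega_1(top_1)| * |Omega_2(top_2)|.
= 3 * 3 = 9.

9


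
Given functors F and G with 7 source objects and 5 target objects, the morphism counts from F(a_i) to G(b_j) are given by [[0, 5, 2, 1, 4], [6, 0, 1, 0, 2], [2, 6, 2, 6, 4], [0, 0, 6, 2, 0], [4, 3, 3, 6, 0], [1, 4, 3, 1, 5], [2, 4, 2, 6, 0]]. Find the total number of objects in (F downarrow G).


Objects of (F downarrow G) are triples (a, b, h: F(a)->G(b)).
The count equals the sum of all entries in the hom-matrix.
sum(row 0) = 12
sum(row 1) = 9
sum(row 2) = 20
sum(row 3) = 8
sum(row 4) = 16
sum(row 5) = 14
sum(row 6) = 14
Grand total = 93

93


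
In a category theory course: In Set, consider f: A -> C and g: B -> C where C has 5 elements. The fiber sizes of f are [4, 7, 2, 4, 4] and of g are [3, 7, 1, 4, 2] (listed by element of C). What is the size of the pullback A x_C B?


The pullback A x_C B consists of pairs (a, b) with f(a) = g(b).
For each element c in C, the fiber product has |f^-1(c)| * |g^-1(c)| elements.
Summing over C: 4 * 3 + 7 * 7 + 2 * 1 + 4 * 4 + 4 * 2
= 12 + 49 + 2 + 16 + 8 = 87

87


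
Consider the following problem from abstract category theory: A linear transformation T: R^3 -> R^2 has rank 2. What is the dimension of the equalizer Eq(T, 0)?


The equalizer of f and the zero map is ker(f).
By the rank-nullity theorem: dim(ker(f)) = dim(domain) - rank(f).
dim(ker(f)) = 3 - 2 = 1

1


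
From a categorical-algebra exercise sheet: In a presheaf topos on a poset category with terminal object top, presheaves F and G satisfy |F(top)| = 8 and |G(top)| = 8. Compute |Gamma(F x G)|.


Global sections of a presheaf on a poset with terminal top satisfy
Gamma(H) ~ H(top). Presheaves admit pointwise products, so
(F x G)(top) = F(top) x G(top) (Cartesian product).
|Gamma(F x G)| = |F(top)| * |G(top)| = 8 * 8 = 64.

64


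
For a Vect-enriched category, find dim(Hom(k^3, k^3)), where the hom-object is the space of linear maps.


In Vect-enriched categories, Hom(k^n, k^m) is the space of m x n matrices.
dim(Hom(k^3, k^3)) = 3 * 3 = 9

9


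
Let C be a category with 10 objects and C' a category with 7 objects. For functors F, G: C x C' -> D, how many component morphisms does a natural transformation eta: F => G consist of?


A natural transformation eta: F => G assigns one component morphism per
object of the domain category.
The domain is the product category C x C', so
|Ob(C x C')| = |Ob(C)| * |Ob(C')| = 10 * 7 = 70.
Therefore eta has 70 component morphisms.

70


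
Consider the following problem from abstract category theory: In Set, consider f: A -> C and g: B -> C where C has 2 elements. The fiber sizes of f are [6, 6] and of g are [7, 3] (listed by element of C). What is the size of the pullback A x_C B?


The pullback A x_C B consists of pairs (a, b) with f(a) = g(b).
For each element c in C, the fiber product has |f^-1(c)| * |g^-1(c)| elements.
Summing over C: 6 * 7 + 6 * 3
= 42 + 18 = 60

60


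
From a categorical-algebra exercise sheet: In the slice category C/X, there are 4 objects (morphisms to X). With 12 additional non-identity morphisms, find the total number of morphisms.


In the slice category C/X, objects are morphisms to X.
Identity morphisms: 4 (one per object of C/X).
Non-identity morphisms: 12.
Total = 4 + 12 = 16

16


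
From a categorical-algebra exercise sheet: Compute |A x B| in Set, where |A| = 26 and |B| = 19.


In Set, the product A x B is the Cartesian product.
By the universal property, |A x B| = |A| * |B|.
|A x B| = 26 * 19 = 494

494


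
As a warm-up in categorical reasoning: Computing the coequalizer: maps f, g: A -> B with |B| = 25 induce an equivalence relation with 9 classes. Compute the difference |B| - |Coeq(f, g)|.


The coequalizer Coeq(f, g) = B / ~ has one element per equivalence class.
|B| = 25, |Coeq(f, g)| = 9.
|B| - |Coeq(f, g)| = 25 - 9 = 16.

16


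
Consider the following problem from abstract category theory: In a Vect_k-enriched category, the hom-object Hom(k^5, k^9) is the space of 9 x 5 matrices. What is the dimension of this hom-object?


In Vect-enriched categories, Hom(k^n, k^m) is the space of m x n matrices.
dim(Hom(k^5, k^9)) = 9 * 5 = 45

45


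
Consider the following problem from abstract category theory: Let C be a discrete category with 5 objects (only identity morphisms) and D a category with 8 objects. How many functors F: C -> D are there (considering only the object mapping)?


A functor from a discrete category C to D is determined by
where each object maps. Each of the 5 objects of C can map
to any of the 8 objects of D independently.
Number of functors = 8^5 = 32768

32768


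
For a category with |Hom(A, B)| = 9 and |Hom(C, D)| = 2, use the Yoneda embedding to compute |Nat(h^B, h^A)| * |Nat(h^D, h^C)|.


By the Yoneda lemma, Nat(h^B, h^A) is isomorphic to Hom(A, B),
so |Nat(h^B, h^A)| = |Hom(A, B)| and |Nat(h^D, h^C)| = |Hom(C, D)|.
|Hom(A, B)| = 9, |Hom(C, D)| = 2.
|Nat(h^B, h^A) x Nat(h^D, h^C)| = 9 * 2 = 18

18


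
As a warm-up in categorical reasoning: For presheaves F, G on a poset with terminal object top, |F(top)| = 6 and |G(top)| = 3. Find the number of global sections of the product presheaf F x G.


Global sections of a presheaf on a poset with terminal top satisfy
Gamma(H) ~ H(top). Presheaves admit pointwise products, so
(F x G)(top) = F(top) x G(top) (Cartesian product).
|Gamma(F x G)| = |F(top)| * |G(top)| = 6 * 3 = 18.

18


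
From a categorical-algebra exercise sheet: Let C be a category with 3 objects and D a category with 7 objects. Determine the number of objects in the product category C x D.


The product category C x D has objects that are pairs (c, d).
Number of pairs = |Ob(C)| * |Ob(D)| = 3 * 7 = 21

21


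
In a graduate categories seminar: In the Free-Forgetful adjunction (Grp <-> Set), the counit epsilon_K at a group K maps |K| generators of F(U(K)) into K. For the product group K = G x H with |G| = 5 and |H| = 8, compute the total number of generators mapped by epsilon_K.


The counit epsilon_K: F(U(K)) -> K of the Free-Forgetful adjunction
maps |K| generators of F(U(K)) into K. For K = G x H (the product group),
|G x H| = |G| * |H|.
Total generators mapped = 5 * 8 = 40.

40


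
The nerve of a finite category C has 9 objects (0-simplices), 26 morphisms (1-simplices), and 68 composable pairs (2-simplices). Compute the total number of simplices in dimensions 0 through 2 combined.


The 2-skeleton of the nerve N(C) consists of simplices in dimensions 0, 1, 2:
  |N(C)_0| = 9 (objects)
  |N(C)_1| = 26 (morphisms)
  |N(C)_2| = 68 (composable pairs)
Total = 9 + 26 + 68 = 103

103


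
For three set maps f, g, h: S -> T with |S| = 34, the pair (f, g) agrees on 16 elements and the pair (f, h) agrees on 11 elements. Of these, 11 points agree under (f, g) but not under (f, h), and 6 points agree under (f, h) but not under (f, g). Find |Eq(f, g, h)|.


Eq(f, g, h) is the triple-agreement set: points in S where all three
maps take the same value. Using inclusion-exclusion on the pairwise data:
Pair (f, g) agrees on 16 points; pair (f, h) on 11 points.
Points agreeing under (f, g) but not (f, h) = 11; under (f, h) but not (f, g) = 6.
Triple-agreement = agreement-in-(f, g) minus points that agree under (f, g) but not (f, h):
|Eq(f, g, h)| = 16 - 11 = 5
(cross-check via (f, h): 11 - 6 = 5.)

5


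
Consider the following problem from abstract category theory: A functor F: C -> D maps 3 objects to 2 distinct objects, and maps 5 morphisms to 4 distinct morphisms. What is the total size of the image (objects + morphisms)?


The image of F consists of distinct objects and distinct morphisms.
|Im(F)| on objects = 2
|Im(F)| on morphisms = 4
Total image cardinality = 2 + 4 = 6

6


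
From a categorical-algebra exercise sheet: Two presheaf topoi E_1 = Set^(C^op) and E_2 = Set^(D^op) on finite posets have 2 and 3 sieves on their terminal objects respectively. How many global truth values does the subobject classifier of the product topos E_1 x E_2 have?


In a product of presheaf topoi E_1 x E_2, the subobject classifier
is Omega = Omega_1 x Omega_2 (componentwise), so
|Omega(top)| = |Omega_1(top_1)| * |Omega_2(top_2)|.
= 2 * 3 = 6.

6
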